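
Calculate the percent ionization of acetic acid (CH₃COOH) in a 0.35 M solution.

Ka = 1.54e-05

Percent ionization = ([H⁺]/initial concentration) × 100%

Using Ka equilibrium: x² + Ka×x - Ka×C = 0. Solving: [H⁺] = 2.3140e-03. Percent = (2.3140e-03/0.35) × 100

Percent ionization = 0.661%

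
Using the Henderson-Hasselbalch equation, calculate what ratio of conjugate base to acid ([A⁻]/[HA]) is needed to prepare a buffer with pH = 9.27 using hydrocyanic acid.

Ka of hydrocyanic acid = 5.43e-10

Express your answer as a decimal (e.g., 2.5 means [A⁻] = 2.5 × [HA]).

pKa = -log(5.43e-10) = 9.2652. pH = pKa + log([A⁻]/[HA]), so log([A⁻]/[HA]) = pH − pKa = 9.27 − 9.2652 = 0.0048. [A⁻]/[HA] = 10^(0.0048) = 1.01

[A⁻]/[HA] = 1.01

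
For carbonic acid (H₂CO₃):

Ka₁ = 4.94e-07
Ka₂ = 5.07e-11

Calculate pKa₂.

pKa₂ = -log(Ka₂) = -log(5.07e-11) = 10.29.

pK_{a2} = 10.29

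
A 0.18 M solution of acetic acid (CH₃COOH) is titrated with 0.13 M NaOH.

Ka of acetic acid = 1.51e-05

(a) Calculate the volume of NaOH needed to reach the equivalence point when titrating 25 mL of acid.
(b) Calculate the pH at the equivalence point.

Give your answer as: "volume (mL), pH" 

moles acid = 0.18 × 25/1000 = 0.0045 mol; V_base = moles/0.13 × 1000 = 34.6 mL. At equivalence only the conjugate base is present: [A⁻] = 0.0045/0.060 = 7.5484e-02 M. Kb = Kw/Ka = 6.62e-10; [OH⁻] = √(Kb × [A⁻]) = 7.0703e-06; pOH = 5.15; pH = 14 - pOH = 8.85.

V = 34.6 mL, pH = 8.85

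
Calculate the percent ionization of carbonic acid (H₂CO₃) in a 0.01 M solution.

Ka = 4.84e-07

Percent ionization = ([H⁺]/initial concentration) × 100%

Using Ka equilibrium: x² + Ka×x - Ka×C = 0. Solving: [H⁺] = 6.9329e-05. Percent = (6.9329e-05/0.01) × 100

Percent ionization = 0.693%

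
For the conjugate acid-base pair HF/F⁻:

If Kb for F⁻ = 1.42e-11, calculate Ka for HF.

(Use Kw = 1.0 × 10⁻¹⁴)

For a conjugate pair Ka × Kb = Kw, so Ka = Kw/Kb = 1.0 × 10⁻¹⁴ / 1.42e-11 = 7.04e-04.

K_a = 7.04e-04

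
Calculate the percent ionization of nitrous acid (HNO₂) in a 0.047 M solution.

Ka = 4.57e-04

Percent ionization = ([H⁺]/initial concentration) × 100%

Using Ka equilibrium: x² + Ka×x - Ka×C = 0. Solving: [H⁺] = 4.4117e-03. Percent = (4.4117e-03/0.047) × 100

Percent ionization = 9.39%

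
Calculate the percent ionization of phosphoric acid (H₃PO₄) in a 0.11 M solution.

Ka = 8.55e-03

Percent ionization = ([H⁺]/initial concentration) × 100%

Using Ka equilibrium: x² + Ka×x - Ka×C = 0. Solving: [H⁺] = 2.6689e-02. Percent = (2.6689e-02/0.11) × 100

Percent ionization = 24.3%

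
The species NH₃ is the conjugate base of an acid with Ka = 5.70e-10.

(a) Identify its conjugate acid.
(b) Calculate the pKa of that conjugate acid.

(a) The conjugate acid is formed by adding one H⁺ to NH₃, giving NH₄⁺. (b) pKa = -log(Ka) = -log(5.70e-10) = 9.24.

Conjugate acid: NH₄⁺; pK_a = 9.24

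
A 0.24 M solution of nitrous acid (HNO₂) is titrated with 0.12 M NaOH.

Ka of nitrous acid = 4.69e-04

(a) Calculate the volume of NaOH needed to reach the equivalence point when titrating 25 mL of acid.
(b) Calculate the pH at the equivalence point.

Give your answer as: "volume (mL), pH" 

moles acid = 0.24 × 25/1000 = 0.006 mol; V_base = moles/0.12 × 1000 = 50.0 mL. At equivalence only the conjugate base is present: [A⁻] = 0.006/0.075 = 8.0000e-02 M. Kb = Kw/Ka = 2.13e-11; [OH⁻] = √(Kb × [A⁻]) = 1.3060e-06; pOH = 5.88; pH = 14 - pOH = 8.12.

V = 50.0 mL, pH = 8.12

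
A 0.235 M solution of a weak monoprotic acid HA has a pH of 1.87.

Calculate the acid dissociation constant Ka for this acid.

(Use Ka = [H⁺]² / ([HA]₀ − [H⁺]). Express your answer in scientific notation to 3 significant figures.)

[H⁺] = 10^(−pH) = 10^(−1.87) = 1.349e-02 M. For HA ⇌ H⁺ + A⁻, Ka = [H⁺][A⁻]/[HA] = [H⁺]² / ([HA]₀ − [H⁺]) = (1.349e-02)² / (0.235 − 1.349e-02) = 8.21e-04.

K_a = 8.21e-04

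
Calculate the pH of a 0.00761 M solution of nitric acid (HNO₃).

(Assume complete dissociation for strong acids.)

[H⁺] = 0.00761 M for strong acid. pH = -log[H⁺] = -log(0.00761)

pH = 2.12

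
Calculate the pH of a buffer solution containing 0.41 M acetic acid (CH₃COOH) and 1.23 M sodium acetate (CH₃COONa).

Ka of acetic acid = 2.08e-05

pKa = -log(2.08e-05) = 4.68. pH = pKa + log([A⁻]/[HA]) = 4.68 + log(1.23/0.41)

pH = 5.16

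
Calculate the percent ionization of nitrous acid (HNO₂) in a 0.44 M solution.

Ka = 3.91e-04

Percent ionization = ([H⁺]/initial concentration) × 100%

Using Ka equilibrium: x² + Ka×x - Ka×C = 0. Solving: [H⁺] = 1.2922e-02. Percent = (1.2922e-02/0.44) × 100

Percent ionization = 2.94%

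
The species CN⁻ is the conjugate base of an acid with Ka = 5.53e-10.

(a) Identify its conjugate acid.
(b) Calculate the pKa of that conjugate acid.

(a) The conjugate acid is formed by adding one H⁺ to CN⁻, giving HCN. (b) pKa = -log(Ka) = -log(5.53e-10) = 9.26.

Conjugate acid: HCN; pK_a = 9.26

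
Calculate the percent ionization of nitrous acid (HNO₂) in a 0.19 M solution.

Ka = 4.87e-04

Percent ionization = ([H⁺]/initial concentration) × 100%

Using Ka equilibrium: x² + Ka×x - Ka×C = 0. Solving: [H⁺] = 9.3788e-03. Percent = (9.3788e-03/0.19) × 100

Percent ionization = 4.94%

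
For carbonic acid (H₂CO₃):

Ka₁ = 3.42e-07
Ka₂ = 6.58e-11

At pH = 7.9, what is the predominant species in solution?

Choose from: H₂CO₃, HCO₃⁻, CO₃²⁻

pKa₁ = 6.47, pKa₂ = 10.18. For a polyprotic acid the predominant species crosses at each pKa: below pKa_n the protonated form dominates, above it the deprotonated form does. At pH = 7.9, the predominant species is HCO₃⁻.

HCO₃⁻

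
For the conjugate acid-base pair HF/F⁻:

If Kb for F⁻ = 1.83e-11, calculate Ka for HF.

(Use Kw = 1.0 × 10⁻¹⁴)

For a conjugate pair Ka × Kb = Kw, so Ka = Kw/Kb = 1.0 × 10⁻¹⁴ / 1.83e-11 = 5.46e-04.

K_a = 5.46e-04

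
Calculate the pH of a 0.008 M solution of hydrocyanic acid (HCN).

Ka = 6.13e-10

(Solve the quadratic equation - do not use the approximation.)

x² + Ka×x - Ka×C = 0. Using quadratic formula: [H⁺] = 2.2142e-06

pH = 5.65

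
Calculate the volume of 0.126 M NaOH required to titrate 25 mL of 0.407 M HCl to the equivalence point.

At equivalence: moles acid = moles base. moles HCl = 0.407 × 25/1000 = 0.01017 mol. V_base = moles / 0.126 × 1000 = 80.8 mL.

V_{base} = 80.8 mL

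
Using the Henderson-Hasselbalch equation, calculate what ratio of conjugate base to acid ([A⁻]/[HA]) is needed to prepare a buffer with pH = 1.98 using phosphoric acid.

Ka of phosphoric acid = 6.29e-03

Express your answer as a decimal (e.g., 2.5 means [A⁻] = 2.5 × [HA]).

pKa = -log(6.29e-03) = 2.2013. pH = pKa + log([A⁻]/[HA]), so log([A⁻]/[HA]) = pH − pKa = 1.98 − 2.2013 = -0.2213. [A⁻]/[HA] = 10^(-0.2213) = 0.601

[A⁻]/[HA] = 0.601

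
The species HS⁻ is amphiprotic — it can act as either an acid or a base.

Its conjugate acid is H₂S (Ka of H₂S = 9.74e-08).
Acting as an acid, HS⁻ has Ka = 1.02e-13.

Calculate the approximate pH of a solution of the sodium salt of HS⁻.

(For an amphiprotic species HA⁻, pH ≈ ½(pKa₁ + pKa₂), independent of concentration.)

pKa₁ = -log(9.74e-08) = 7.01; pKa₂ = -log(1.02e-13) = 12.99. For an amphiprotic species, pH ≈ ½(pKa₁ + pKa₂) = ½(7.01 + 12.99) = 10.00.

pH = 10.00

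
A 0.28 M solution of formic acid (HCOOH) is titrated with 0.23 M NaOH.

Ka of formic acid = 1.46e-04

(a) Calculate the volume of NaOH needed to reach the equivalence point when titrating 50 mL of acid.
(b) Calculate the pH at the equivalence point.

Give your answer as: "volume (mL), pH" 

moles acid = 0.28 × 50/1000 = 0.014 mol; V_base = moles/0.23 × 1000 = 60.9 mL. At equivalence only the conjugate base is present: [A⁻] = 0.014/0.111 = 1.2627e-01 M. Kb = Kw/Ka = 6.85e-11; [OH⁻] = √(Kb × [A⁻]) = 2.9409e-06; pOH = 5.53; pH = 14 - pOH = 8.47.

V = 60.9 mL, pH = 8.47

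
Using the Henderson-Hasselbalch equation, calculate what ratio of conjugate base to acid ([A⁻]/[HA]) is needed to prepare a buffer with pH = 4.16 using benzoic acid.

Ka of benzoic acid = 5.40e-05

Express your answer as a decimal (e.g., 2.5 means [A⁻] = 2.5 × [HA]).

pKa = -log(5.40e-05) = 4.2676. pH = pKa + log([A⁻]/[HA]), so log([A⁻]/[HA]) = pH − pKa = 4.16 − 4.2676 = -0.1076. [A⁻]/[HA] = 10^(-0.1076) = 0.781

[A⁻]/[HA] = 0.781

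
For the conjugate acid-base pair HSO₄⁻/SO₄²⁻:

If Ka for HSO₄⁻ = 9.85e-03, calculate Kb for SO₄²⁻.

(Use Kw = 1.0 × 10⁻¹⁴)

For a conjugate pair Ka × Kb = Kw, so Kb = Kw/Ka = 1.0 × 10⁻¹⁴ / 9.85e-03 = 1.02e-12.

K_b = 1.02e-12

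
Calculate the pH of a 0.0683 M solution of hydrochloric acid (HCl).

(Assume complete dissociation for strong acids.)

[H⁺] = 0.0683 M for strong acid. pH = -log[H⁺] = -log(0.0683)

pH = 1.17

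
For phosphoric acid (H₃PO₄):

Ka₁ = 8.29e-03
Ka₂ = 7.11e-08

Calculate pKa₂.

pKa₂ = -log(Ka₂) = -log(7.11e-08) = 7.15.

pK_{a2} = 7.15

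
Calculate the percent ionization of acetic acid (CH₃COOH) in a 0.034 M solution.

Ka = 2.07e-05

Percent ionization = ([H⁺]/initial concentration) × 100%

Using Ka equilibrium: x² + Ka×x - Ka×C = 0. Solving: [H⁺] = 8.2864e-04. Percent = (8.2864e-04/0.034) × 100

Percent ionization = 2.44%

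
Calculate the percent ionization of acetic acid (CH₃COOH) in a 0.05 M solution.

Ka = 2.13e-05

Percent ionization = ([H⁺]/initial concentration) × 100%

Using Ka equilibrium: x² + Ka×x - Ka×C = 0. Solving: [H⁺] = 1.0214e-03. Percent = (1.0214e-03/0.05) × 100

Percent ionization = 2.04%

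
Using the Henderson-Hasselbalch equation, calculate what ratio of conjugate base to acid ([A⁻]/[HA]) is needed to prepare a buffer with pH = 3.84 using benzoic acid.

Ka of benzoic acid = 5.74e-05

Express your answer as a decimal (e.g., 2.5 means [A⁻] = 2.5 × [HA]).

pKa = -log(5.74e-05) = 4.2411. pH = pKa + log([A⁻]/[HA]), so log([A⁻]/[HA]) = pH − pKa = 3.84 − 4.2411 = -0.4011. [A⁻]/[HA] = 10^(-0.4011) = 0.397

[A⁻]/[HA] = 0.397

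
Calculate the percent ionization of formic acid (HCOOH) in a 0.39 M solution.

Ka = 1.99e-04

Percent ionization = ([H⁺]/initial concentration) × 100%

Using Ka equilibrium: x² + Ka×x - Ka×C = 0. Solving: [H⁺] = 8.7107e-03. Percent = (8.7107e-03/0.39) × 100

Percent ionization = 2.23%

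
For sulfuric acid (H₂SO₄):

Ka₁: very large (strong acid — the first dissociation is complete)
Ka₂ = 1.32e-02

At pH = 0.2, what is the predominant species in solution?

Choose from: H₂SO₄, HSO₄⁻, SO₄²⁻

The first dissociation is complete, so H₂SO₄ itself is never the predominant species in water; pKa₂ = -log(1.32e-02) = 1.88. For a polyprotic acid the predominant species crosses at each pKa: below pKa_n the protonated form dominates, above it the deprotonated form does. At pH = 0.2, the predominant species is HSO₄⁻.

HSO₄⁻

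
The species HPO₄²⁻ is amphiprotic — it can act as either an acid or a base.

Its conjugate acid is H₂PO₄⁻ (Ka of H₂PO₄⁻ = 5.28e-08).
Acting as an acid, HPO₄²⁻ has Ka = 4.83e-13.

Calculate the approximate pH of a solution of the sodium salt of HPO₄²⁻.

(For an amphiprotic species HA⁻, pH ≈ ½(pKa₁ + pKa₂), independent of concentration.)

pKa₁ = -log(5.28e-08) = 7.28; pKa₂ = -log(4.83e-13) = 12.32. For an amphiprotic species, pH ≈ ½(pKa₁ + pKa₂) = ½(7.28 + 12.32) = 9.80.

pH = 9.80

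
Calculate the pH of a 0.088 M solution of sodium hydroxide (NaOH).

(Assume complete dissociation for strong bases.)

[OH⁻] = 0.088 M for strong base. pOH = -log[OH⁻] = 1.06, pH = 14 - pOH

pH = 12.94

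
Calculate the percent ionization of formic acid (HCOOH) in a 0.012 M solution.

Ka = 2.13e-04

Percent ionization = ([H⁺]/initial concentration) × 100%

Using Ka equilibrium: x² + Ka×x - Ka×C = 0. Solving: [H⁺] = 1.4958e-03. Percent = (1.4958e-03/0.012) × 100

Percent ionization = 12.5%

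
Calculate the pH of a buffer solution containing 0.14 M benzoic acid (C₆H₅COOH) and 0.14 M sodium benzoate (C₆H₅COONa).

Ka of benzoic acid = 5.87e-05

pKa = -log(5.87e-05) = 4.23. pH = pKa + log([A⁻]/[HA]) = 4.23 + log(0.14/0.14)

pH = 4.23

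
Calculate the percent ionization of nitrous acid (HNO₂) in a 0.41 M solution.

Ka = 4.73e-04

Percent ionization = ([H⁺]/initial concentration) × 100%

Using Ka equilibrium: x² + Ka×x - Ka×C = 0. Solving: [H⁺] = 1.3691e-02. Percent = (1.3691e-02/0.41) × 100

Percent ionization = 3.34%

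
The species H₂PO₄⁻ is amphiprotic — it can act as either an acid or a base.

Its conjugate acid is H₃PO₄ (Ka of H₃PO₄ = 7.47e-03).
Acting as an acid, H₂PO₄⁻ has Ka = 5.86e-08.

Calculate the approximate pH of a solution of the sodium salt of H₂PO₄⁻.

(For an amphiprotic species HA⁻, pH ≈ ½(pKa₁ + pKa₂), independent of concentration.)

pKa₁ = -log(7.47e-03) = 2.13; pKa₂ = -log(5.86e-08) = 7.23. For an amphiprotic species, pH ≈ ½(pKa₁ + pKa₂) = ½(2.13 + 7.23) = 4.68.

pH = 4.68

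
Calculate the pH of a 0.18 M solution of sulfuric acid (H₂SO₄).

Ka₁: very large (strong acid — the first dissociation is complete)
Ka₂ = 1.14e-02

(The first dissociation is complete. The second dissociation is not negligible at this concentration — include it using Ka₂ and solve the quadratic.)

First dissociation is complete: [H⁺]₀ = [HSO₄⁻]₀ = C = 0.18 M. Second dissociation HSO₄⁻ ⇌ H⁺ + SO₄²⁻: let x = [SO₄²⁻]. Ka₂ = (C + x)·x / (C − x) = 1.14e-02 → x² + (C + Ka₂)·x − Ka₂·C = 0 → x² + 0.19140·x − 2.052e-03 = 0. x = (−0.19140 + √(0.19140² + 4 × 2.052e-03)) / 2 = 1.0180e-02 M. [H⁺] = C + x = 0.18 + 1.0180e-02 = 1.9018e-01 M. pH = -log(1.9018e-01) = 0.72.

pH = 0.72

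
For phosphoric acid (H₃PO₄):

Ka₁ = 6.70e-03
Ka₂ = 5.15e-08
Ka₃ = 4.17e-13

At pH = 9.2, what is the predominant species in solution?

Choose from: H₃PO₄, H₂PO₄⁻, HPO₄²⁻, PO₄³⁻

pKa₁ = 2.17, pKa₂ = 7.29, pKa₃ = 12.38. For a polyprotic acid the predominant species crosses at each pKa: below pKa_n the protonated form dominates, above it the deprotonated form does. At pH = 9.2, the predominant species is HPO₄²⁻.

HPO₄²⁻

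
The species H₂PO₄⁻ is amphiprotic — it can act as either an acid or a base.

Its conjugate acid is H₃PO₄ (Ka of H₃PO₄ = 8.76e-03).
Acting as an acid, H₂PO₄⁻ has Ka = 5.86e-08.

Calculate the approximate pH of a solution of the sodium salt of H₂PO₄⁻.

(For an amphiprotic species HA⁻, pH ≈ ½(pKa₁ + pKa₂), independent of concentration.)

pKa₁ = -log(8.76e-03) = 2.06; pKa₂ = -log(5.86e-08) = 7.23. For an amphiprotic species, pH ≈ ½(pKa₁ + pKa₂) = ½(2.06 + 7.23) = 4.64.

pH = 4.64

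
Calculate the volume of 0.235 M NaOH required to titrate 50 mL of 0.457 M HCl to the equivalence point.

At equivalence: moles acid = moles base. moles HCl = 0.457 × 50/1000 = 0.02285 mol. V_base = moles / 0.235 × 1000 = 97.2 mL.

V_{base} = 97.2 mL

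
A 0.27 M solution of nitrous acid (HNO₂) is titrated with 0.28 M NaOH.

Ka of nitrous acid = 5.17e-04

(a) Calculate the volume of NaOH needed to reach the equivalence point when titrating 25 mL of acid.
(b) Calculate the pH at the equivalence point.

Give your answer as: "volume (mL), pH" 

moles acid = 0.27 × 25/1000 = 0.00675 mol; V_base = moles/0.28 × 1000 = 24.1 mL. At equivalence only the conjugate base is present: [A⁻] = 0.00675/0.049 = 1.3745e-01 M. Kb = Kw/Ka = 1.93e-11; [OH⁻] = √(Kb × [A⁻]) = 1.6306e-06; pOH = 5.79; pH = 14 - pOH = 8.21.

V = 24.1 mL, pH = 8.21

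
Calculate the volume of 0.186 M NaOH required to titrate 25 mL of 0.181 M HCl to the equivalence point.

At equivalence: moles acid = moles base. moles HCl = 0.181 × 25/1000 = 0.004525 mol. V_base = moles / 0.186 × 1000 = 24.3 mL.

V_{base} = 24.3 mL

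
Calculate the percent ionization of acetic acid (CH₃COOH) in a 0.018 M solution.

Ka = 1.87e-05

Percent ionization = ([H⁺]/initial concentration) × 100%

Using Ka equilibrium: x² + Ka×x - Ka×C = 0. Solving: [H⁺] = 5.7090e-04. Percent = (5.7090e-04/0.018) × 100

Percent ionization = 3.17%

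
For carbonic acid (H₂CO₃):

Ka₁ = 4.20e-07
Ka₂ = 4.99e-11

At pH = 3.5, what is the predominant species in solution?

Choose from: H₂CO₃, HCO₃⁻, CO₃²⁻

pKa₁ = 6.38, pKa₂ = 10.30. For a polyprotic acid the predominant species crosses at each pKa: below pKa_n the protonated form dominates, above it the deprotonated form does. At pH = 3.5, the predominant species is H₂CO₃.

H₂CO₃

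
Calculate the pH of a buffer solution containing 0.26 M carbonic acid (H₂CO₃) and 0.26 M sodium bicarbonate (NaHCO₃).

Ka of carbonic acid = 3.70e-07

pKa = -log(3.70e-07) = 6.43. pH = pKa + log([A⁻]/[HA]) = 6.43 + log(0.26/0.26)

pH = 6.43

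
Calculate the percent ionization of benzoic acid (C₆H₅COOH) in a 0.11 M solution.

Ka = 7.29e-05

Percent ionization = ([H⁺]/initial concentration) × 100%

Using Ka equilibrium: x² + Ka×x - Ka×C = 0. Solving: [H⁺] = 2.7956e-03. Percent = (2.7956e-03/0.11) × 100

Percent ionization = 2.54%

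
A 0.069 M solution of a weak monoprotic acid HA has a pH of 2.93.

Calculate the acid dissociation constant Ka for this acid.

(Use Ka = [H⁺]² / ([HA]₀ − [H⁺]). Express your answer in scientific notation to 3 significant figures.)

[H⁺] = 10^(−pH) = 10^(−2.93) = 1.175e-03 M. For HA ⇌ H⁺ + A⁻, Ka = [H⁺][A⁻]/[HA] = [H⁺]² / ([HA]₀ − [H⁺]) = (1.175e-03)² / (0.069 − 1.175e-03) = 2.04e-05.

K_a = 2.04e-05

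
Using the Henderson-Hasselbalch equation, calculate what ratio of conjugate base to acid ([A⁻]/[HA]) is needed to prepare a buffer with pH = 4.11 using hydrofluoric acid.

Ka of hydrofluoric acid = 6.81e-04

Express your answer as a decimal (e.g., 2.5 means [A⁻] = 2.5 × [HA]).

pKa = -log(6.81e-04) = 3.1669. pH = pKa + log([A⁻]/[HA]), so log([A⁻]/[HA]) = pH − pKa = 4.11 − 3.1669 = 0.9431. [A⁻]/[HA] = 10^(0.9431) = 8.77

[A⁻]/[HA] = 8.77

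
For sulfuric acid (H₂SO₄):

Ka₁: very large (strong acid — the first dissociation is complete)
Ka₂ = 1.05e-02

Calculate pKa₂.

pKa₂ = -log(Ka₂) = -log(1.05e-02) = 1.98.

pK_{a2} = 1.98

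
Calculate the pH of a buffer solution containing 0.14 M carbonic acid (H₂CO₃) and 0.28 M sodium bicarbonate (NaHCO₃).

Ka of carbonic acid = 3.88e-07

pKa = -log(3.88e-07) = 6.41. pH = pKa + log([A⁻]/[HA]) = 6.41 + log(0.28/0.14)

pH = 6.71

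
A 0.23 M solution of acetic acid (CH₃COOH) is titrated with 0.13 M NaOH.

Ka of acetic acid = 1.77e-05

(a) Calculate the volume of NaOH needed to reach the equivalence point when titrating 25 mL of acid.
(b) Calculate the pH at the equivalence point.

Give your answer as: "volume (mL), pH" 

moles acid = 0.23 × 25/1000 = 0.00575 mol; V_base = moles/0.13 × 1000 = 44.2 mL. At equivalence only the conjugate base is present: [A⁻] = 0.00575/0.069 = 8.3056e-02 M. Kb = Kw/Ka = 5.65e-10; [OH⁻] = √(Kb × [A⁻]) = 6.8501e-06; pOH = 5.16; pH = 14 - pOH = 8.84.

V = 44.2 mL, pH = 8.84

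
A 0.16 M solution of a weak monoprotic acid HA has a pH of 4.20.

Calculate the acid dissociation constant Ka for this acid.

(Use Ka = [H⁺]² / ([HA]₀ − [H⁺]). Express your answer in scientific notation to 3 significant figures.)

[H⁺] = 10^(−pH) = 10^(−4.20) = 6.310e-05 M. For HA ⇌ H⁺ + A⁻, Ka = [H⁺][A⁻]/[HA] = [H⁺]² / ([HA]₀ − [H⁺]) = (6.310e-05)² / (0.16 − 6.310e-05) = 2.49e-08.

K_a = 2.49e-08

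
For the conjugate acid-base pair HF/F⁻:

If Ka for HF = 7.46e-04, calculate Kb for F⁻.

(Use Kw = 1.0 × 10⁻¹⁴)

For a conjugate pair Ka × Kb = Kw, so Kb = Kw/Ka = 1.0 × 10⁻¹⁴ / 7.46e-04 = 1.34e-11.

K_b = 1.34e-11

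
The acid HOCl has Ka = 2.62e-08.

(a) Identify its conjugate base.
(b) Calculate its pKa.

(a) The conjugate base is formed by removing one H⁺ from HOCl, giving OCl⁻. (b) pKa = -log(Ka) = -log(2.62e-08) = 7.58.

Conjugate base: OCl⁻; pK_a = 7.58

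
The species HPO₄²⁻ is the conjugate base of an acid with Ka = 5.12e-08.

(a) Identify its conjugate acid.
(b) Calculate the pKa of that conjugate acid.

(a) The conjugate acid is formed by adding one H⁺ to HPO₄²⁻, giving H₂PO₄⁻. (b) pKa = -log(Ka) = -log(5.12e-08) = 7.29.

Conjugate acid: H₂PO₄⁻; pK_a = 7.29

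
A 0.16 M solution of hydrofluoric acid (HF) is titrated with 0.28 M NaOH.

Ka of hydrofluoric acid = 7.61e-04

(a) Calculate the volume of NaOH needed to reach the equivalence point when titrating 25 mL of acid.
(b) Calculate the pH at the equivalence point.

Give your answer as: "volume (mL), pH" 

moles acid = 0.16 × 25/1000 = 0.004 mol; V_base = moles/0.28 × 1000 = 14.3 mL. At equivalence only the conjugate base is present: [A⁻] = 0.004/0.039 = 1.0182e-01 M. Kb = Kw/Ka = 1.31e-11; [OH⁻] = √(Kb × [A⁻]) = 1.1567e-06; pOH = 5.94; pH = 14 - pOH = 8.06.

V = 14.3 mL, pH = 8.06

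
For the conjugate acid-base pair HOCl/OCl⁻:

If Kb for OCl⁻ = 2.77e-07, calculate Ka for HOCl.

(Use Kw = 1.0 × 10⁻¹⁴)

For a conjugate pair Ka × Kb = Kw, so Ka = Kw/Kb = 1.0 × 10⁻¹⁴ / 2.77e-07 = 3.61e-08.

K_a = 3.61e-08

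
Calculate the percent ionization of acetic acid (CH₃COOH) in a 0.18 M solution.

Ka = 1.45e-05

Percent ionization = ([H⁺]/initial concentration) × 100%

Using Ka equilibrium: x² + Ka×x - Ka×C = 0. Solving: [H⁺] = 1.6083e-03. Percent = (1.6083e-03/0.18) × 100

Percent ionization = 0.894%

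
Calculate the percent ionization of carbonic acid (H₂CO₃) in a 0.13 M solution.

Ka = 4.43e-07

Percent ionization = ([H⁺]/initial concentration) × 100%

Using Ka equilibrium: x² + Ka×x - Ka×C = 0. Solving: [H⁺] = 2.3976e-04. Percent = (2.3976e-04/0.13) × 100

Percent ionization = 0.184%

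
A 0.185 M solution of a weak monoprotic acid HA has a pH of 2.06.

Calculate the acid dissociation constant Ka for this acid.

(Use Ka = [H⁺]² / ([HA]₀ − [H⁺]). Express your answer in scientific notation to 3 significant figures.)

[H⁺] = 10^(−pH) = 10^(−2.06) = 8.710e-03 M. For HA ⇌ H⁺ + A⁻, Ka = [H⁺][A⁻]/[HA] = [H⁺]² / ([HA]₀ − [H⁺]) = (8.710e-03)² / (0.185 − 8.710e-03) = 4.30e-04.

K_a = 4.30e-04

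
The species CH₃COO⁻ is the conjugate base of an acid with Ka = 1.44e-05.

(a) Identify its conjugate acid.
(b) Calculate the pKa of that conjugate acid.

(a) The conjugate acid is formed by adding one H⁺ to CH₃COO⁻, giving CH₃COOH. (b) pKa = -log(Ka) = -log(1.44e-05) = 4.84.

Conjugate acid: CH₃COOH; pK_a = 4.84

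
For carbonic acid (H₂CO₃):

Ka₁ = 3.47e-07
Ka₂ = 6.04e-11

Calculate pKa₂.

pKa₂ = -log(Ka₂) = -log(6.04e-11) = 10.22.

pK_{a2} = 10.22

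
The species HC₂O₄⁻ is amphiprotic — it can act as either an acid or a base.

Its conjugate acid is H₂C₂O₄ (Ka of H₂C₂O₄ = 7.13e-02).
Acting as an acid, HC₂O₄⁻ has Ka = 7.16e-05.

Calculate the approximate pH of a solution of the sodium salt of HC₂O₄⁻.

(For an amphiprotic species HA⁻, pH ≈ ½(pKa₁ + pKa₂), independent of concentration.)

pKa₁ = -log(7.13e-02) = 1.15; pKa₂ = -log(7.16e-05) = 4.15. For an amphiprotic species, pH ≈ ½(pKa₁ + pKa₂) = ½(1.15 + 4.15) = 2.65.

pH = 2.65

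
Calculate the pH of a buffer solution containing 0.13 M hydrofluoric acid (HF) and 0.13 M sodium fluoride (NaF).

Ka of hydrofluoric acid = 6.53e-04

pKa = -log(6.53e-04) = 3.19. pH = pKa + log([A⁻]/[HA]) = 3.19 + log(0.13/0.13)

pH = 3.19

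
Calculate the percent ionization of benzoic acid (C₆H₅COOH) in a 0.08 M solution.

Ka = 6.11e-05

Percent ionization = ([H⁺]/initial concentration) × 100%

Using Ka equilibrium: x² + Ka×x - Ka×C = 0. Solving: [H⁺] = 2.1805e-03. Percent = (2.1805e-03/0.08) × 100

Percent ionization = 2.73%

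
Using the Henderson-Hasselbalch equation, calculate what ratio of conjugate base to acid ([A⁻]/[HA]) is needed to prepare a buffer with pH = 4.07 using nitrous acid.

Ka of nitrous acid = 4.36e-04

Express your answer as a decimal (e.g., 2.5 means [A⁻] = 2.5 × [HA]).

pKa = -log(4.36e-04) = 3.3605. pH = pKa + log([A⁻]/[HA]), so log([A⁻]/[HA]) = pH − pKa = 4.07 − 3.3605 = 0.7095. [A⁻]/[HA] = 10^(0.7095) = 5.12

[A⁻]/[HA] = 5.12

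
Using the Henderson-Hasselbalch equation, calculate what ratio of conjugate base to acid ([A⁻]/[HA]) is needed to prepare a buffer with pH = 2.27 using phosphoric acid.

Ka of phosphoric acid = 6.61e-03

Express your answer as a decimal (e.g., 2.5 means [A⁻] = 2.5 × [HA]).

pKa = -log(6.61e-03) = 2.1798. pH = pKa + log([A⁻]/[HA]), so log([A⁻]/[HA]) = pH − pKa = 2.27 − 2.1798 = 0.0902. [A⁻]/[HA] = 10^(0.0902) = 1.23

[A⁻]/[HA] = 1.23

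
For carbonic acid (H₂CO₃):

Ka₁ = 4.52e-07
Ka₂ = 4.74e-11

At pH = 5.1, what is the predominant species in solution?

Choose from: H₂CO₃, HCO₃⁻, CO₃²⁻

pKa₁ = 6.34, pKa₂ = 10.32. For a polyprotic acid the predominant species crosses at each pKa: below pKa_n the protonated form dominates, above it the deprotonated form does. At pH = 5.1, the predominant species is H₂CO₃.

H₂CO₃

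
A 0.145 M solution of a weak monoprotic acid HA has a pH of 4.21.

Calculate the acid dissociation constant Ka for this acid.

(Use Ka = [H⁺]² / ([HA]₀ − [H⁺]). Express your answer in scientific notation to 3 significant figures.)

[H⁺] = 10^(−pH) = 10^(−4.21) = 6.166e-05 M. For HA ⇌ H⁺ + A⁻, Ka = [H⁺][A⁻]/[HA] = [H⁺]² / ([HA]₀ − [H⁺]) = (6.166e-05)² / (0.145 − 6.166e-05) = 2.62e-08.

K_a = 2.62e-08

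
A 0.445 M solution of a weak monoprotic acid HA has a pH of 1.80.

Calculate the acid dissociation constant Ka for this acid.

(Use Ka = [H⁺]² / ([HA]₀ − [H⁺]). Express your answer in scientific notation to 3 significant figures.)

[H⁺] = 10^(−pH) = 10^(−1.80) = 1.585e-02 M. For HA ⇌ H⁺ + A⁻, Ka = [H⁺][A⁻]/[HA] = [H⁺]² / ([HA]₀ − [H⁺]) = (1.585e-02)² / (0.445 − 1.585e-02) = 5.85e-04.

K_a = 5.85e-04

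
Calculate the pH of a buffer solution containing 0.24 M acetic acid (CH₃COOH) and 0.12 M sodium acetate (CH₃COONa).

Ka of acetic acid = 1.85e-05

pKa = -log(1.85e-05) = 4.73. pH = pKa + log([A⁻]/[HA]) = 4.73 + log(0.12/0.24)

pH = 4.43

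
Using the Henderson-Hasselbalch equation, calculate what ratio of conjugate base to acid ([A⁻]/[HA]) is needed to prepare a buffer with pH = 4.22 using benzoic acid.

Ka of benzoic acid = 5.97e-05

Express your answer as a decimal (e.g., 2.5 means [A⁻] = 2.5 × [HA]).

pKa = -log(5.97e-05) = 4.2240. pH = pKa + log([A⁻]/[HA]), so log([A⁻]/[HA]) = pH − pKa = 4.22 − 4.2240 = -0.0040. [A⁻]/[HA] = 10^(-0.0040) = 0.991

[A⁻]/[HA] = 0.991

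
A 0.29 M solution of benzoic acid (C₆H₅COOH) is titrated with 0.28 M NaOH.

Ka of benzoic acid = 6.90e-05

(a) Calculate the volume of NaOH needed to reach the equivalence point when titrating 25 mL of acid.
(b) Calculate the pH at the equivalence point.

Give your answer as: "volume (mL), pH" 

moles acid = 0.29 × 25/1000 = 0.00725 mol; V_base = moles/0.28 × 1000 = 25.9 mL. At equivalence only the conjugate base is present: [A⁻] = 0.00725/0.051 = 1.4246e-01 M. Kb = Kw/Ka = 1.45e-10; [OH⁻] = √(Kb × [A⁻]) = 4.5438e-06; pOH = 5.34; pH = 14 - pOH = 8.66.

V = 25.9 mL, pH = 8.66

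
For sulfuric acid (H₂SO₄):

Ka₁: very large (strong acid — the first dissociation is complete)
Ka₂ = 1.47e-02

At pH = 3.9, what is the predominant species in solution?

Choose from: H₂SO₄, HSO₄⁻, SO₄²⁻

The first dissociation is complete, so H₂SO₄ itself is never the predominant species in water; pKa₂ = -log(1.47e-02) = 1.83. For a polyprotic acid the predominant species crosses at each pKa: below pKa_n the protonated form dominates, above it the deprotonated form does. At pH = 3.9, the predominant species is SO₄²⁻.

SO₄²⁻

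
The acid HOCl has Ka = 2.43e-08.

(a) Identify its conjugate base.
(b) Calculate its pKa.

(a) The conjugate base is formed by removing one H⁺ from HOCl, giving OCl⁻. (b) pKa = -log(Ka) = -log(2.43e-08) = 7.61.

Conjugate base: OCl⁻; pK_a = 7.61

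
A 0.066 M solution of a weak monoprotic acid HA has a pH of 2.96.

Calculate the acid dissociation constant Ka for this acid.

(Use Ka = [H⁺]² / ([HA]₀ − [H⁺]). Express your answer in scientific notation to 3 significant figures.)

[H⁺] = 10^(−pH) = 10^(−2.96) = 1.096e-03 M. For HA ⇌ H⁺ + A⁻, Ka = [H⁺][A⁻]/[HA] = [H⁺]² / ([HA]₀ − [H⁺]) = (1.096e-03)² / (0.066 − 1.096e-03) = 1.85e-05.

K_a = 1.85e-05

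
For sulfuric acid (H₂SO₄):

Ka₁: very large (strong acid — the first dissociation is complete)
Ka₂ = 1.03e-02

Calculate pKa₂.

pKa₂ = -log(Ka₂) = -log(1.03e-02) = 1.99.

pK_{a2} = 1.99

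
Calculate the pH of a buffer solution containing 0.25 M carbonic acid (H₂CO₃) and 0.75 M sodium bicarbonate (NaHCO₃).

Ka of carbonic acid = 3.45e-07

pKa = -log(3.45e-07) = 6.46. pH = pKa + log([A⁻]/[HA]) = 6.46 + log(0.75/0.25)

pH = 6.94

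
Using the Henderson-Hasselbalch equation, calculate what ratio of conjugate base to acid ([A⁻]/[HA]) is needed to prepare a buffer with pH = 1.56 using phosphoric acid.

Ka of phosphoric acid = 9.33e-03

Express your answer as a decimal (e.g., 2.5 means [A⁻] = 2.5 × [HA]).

pKa = -log(9.33e-03) = 2.0301. pH = pKa + log([A⁻]/[HA]), so log([A⁻]/[HA]) = pH − pKa = 1.56 − 2.0301 = -0.4701. [A⁻]/[HA] = 10^(-0.4701) = 0.339

[A⁻]/[HA] = 0.339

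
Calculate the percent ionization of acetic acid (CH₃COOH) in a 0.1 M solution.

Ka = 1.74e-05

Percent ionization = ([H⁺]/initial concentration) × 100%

Using Ka equilibrium: x² + Ka×x - Ka×C = 0. Solving: [H⁺] = 1.3104e-03. Percent = (1.3104e-03/0.1) × 100

Percent ionization = 1.31%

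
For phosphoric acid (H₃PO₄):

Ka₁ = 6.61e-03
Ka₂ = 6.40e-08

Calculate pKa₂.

pKa₂ = -log(Ka₂) = -log(6.40e-08) = 7.19.

pK_{a2} = 7.19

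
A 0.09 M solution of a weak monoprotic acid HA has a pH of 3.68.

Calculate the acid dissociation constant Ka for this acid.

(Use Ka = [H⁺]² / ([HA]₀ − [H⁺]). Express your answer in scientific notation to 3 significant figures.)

[H⁺] = 10^(−pH) = 10^(−3.68) = 2.089e-04 M. For HA ⇌ H⁺ + A⁻, Ka = [H⁺][A⁻]/[HA] = [H⁺]² / ([HA]₀ − [H⁺]) = (2.089e-04)² / (0.09 − 2.089e-04) = 4.86e-07.

K_a = 4.86e-07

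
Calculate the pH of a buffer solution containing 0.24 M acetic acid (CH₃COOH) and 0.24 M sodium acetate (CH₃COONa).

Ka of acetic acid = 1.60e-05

pKa = -log(1.60e-05) = 4.80. pH = pKa + log([A⁻]/[HA]) = 4.80 + log(0.24/0.24)

pH = 4.80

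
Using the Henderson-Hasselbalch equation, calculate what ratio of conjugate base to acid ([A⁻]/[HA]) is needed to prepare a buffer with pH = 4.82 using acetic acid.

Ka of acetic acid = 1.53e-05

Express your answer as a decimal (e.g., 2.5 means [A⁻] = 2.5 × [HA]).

pKa = -log(1.53e-05) = 4.8153. pH = pKa + log([A⁻]/[HA]), so log([A⁻]/[HA]) = pH − pKa = 4.82 − 4.8153 = 0.0047. [A⁻]/[HA] = 10^(0.0047) = 1.01

[A⁻]/[HA] = 1.01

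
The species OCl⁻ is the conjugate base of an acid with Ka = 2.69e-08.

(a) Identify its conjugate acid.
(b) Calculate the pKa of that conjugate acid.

(a) The conjugate acid is formed by adding one H⁺ to OCl⁻, giving HOCl. (b) pKa = -log(Ka) = -log(2.69e-08) = 7.57.

Conjugate acid: HOCl; pK_a = 7.57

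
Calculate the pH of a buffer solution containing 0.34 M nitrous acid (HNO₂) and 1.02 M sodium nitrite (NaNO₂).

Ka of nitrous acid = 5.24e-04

pKa = -log(5.24e-04) = 3.28. pH = pKa + log([A⁻]/[HA]) = 3.28 + log(1.02/0.34)

pH = 3.76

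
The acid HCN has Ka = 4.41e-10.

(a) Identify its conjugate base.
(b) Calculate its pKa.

(a) The conjugate base is formed by removing one H⁺ from HCN, giving CN⁻. (b) pKa = -log(Ka) = -log(4.41e-10) = 9.36.

Conjugate base: CN⁻; pK_a = 9.36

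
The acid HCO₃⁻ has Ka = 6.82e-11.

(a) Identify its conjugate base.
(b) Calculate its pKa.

(a) The conjugate base is formed by removing one H⁺ from HCO₃⁻, giving CO₃²⁻. (b) pKa = -log(Ka) = -log(6.82e-11) = 10.17.

Conjugate base: CO₃²⁻; pK_a = 10.17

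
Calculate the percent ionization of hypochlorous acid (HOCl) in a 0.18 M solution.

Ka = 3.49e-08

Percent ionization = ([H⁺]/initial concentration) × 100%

Using Ka equilibrium: x² + Ka×x - Ka×C = 0. Solving: [H⁺] = 7.9242e-05. Percent = (7.9242e-05/0.18) × 100

Percent ionization = 0.044%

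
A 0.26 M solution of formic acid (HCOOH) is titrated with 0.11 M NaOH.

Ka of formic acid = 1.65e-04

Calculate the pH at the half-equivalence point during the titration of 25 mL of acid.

At half-equivalence [HA] = [A⁻], so Henderson-Hasselbalch gives pH = pKa = -log(1.65e-04) = 3.78.

pH = pKa = 3.78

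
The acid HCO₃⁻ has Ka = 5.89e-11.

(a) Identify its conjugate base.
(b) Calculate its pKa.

(a) The conjugate base is formed by removing one H⁺ from HCO₃⁻, giving CO₃²⁻. (b) pKa = -log(Ka) = -log(5.89e-11) = 10.23.

Conjugate base: CO₃²⁻; pK_a = 10.23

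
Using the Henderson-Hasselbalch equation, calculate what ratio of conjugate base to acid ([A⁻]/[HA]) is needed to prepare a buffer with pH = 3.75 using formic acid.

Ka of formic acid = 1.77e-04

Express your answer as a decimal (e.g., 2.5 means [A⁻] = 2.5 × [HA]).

pKa = -log(1.77e-04) = 3.7520. pH = pKa + log([A⁻]/[HA]), so log([A⁻]/[HA]) = pH − pKa = 3.75 − 3.7520 = -0.0020. [A⁻]/[HA] = 10^(-0.0020) = 0.995

[A⁻]/[HA] = 0.995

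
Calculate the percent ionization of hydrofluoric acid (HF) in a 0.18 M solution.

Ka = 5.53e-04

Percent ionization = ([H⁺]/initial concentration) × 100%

Using Ka equilibrium: x² + Ka×x - Ka×C = 0. Solving: [H⁺] = 9.7043e-03. Percent = (9.7043e-03/0.18) × 100

Percent ionization = 5.39%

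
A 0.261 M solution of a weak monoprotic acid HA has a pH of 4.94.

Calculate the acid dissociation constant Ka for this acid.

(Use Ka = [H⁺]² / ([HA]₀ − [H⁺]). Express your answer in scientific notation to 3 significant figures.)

[H⁺] = 10^(−pH) = 10^(−4.94) = 1.148e-05 M. For HA ⇌ H⁺ + A⁻, Ka = [H⁺][A⁻]/[HA] = [H⁺]² / ([HA]₀ − [H⁺]) = (1.148e-05)² / (0.261 − 1.148e-05) = 5.05e-10.

K_a = 5.05e-10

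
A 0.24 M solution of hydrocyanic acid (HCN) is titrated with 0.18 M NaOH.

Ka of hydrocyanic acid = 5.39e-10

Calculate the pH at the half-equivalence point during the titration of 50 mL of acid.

At half-equivalence [HA] = [A⁻], so Henderson-Hasselbalch gives pH = pKa = -log(5.39e-10) = 9.27.

pH = pKa = 9.27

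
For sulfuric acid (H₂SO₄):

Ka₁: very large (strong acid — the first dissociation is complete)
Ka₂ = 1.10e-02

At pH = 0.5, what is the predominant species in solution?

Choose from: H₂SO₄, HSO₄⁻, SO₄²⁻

The first dissociation is complete, so H₂SO₄ itself is never the predominant species in water; pKa₂ = -log(1.10e-02) = 1.96. For a polyprotic acid the predominant species crosses at each pKa: below pKa_n the protonated form dominates, above it the deprotonated form does. At pH = 0.5, the predominant species is HSO₄⁻.

HSO₄⁻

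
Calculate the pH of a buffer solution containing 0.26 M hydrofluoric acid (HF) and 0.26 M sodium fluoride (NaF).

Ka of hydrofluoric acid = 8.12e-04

pKa = -log(8.12e-04) = 3.09. pH = pKa + log([A⁻]/[HA]) = 3.09 + log(0.26/0.26)

pH = 3.09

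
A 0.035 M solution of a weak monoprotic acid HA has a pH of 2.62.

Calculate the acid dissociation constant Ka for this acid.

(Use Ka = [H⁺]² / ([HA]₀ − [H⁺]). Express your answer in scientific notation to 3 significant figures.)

[H⁺] = 10^(−pH) = 10^(−2.62) = 2.399e-03 M. For HA ⇌ H⁺ + A⁻, Ka = [H⁺][A⁻]/[HA] = [H⁺]² / ([HA]₀ − [H⁺]) = (2.399e-03)² / (0.035 − 2.399e-03) = 1.77e-04.

K_a = 1.77e-04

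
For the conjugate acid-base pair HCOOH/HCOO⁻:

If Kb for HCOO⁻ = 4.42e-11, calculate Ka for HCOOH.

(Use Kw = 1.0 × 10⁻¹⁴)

For a conjugate pair Ka × Kb = Kw, so Ka = Kw/Kb = 1.0 × 10⁻¹⁴ / 4.42e-11 = 2.26e-04.

K_a = 2.26e-04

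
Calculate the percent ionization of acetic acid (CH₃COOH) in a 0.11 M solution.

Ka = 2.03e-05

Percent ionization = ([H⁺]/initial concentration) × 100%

Using Ka equilibrium: x² + Ka×x - Ka×C = 0. Solving: [H⁺] = 1.4842e-03. Percent = (1.4842e-03/0.11) × 100

Percent ionization = 1.35%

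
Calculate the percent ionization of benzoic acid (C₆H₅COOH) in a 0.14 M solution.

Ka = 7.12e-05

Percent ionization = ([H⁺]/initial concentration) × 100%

Using Ka equilibrium: x² + Ka×x - Ka×C = 0. Solving: [H⁺] = 3.1218e-03. Percent = (3.1218e-03/0.14) × 100

Percent ionization = 2.23%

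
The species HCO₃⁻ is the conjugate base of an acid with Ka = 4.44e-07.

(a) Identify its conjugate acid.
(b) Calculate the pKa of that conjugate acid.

(a) The conjugate acid is formed by adding one H⁺ to HCO₃⁻, giving H₂CO₃. (b) pKa = -log(Ka) = -log(4.44e-07) = 6.35.

Conjugate acid: H₂CO₃; pK_a = 6.35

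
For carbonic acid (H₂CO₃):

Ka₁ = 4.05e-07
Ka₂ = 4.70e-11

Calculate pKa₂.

pKa₂ = -log(Ka₂) = -log(4.70e-11) = 10.33.

pK_{a2} = 10.33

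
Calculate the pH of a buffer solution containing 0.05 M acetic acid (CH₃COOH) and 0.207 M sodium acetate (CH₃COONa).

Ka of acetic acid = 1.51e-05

pKa = -log(1.51e-05) = 4.82. pH = pKa + log([A⁻]/[HA]) = 4.82 + log(0.207/0.05)

pH = 5.44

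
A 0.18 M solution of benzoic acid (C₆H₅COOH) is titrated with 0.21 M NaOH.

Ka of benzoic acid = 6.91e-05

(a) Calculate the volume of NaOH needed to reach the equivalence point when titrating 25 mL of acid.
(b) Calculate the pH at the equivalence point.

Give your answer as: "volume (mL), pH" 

moles acid = 0.18 × 25/1000 = 0.0045 mol; V_base = moles/0.21 × 1000 = 21.4 mL. At equivalence only the conjugate base is present: [A⁻] = 0.0045/0.046 = 9.6923e-02 M. Kb = Kw/Ka = 1.45e-10; [OH⁻] = √(Kb × [A⁻]) = 3.7452e-06; pOH = 5.43; pH = 14 - pOH = 8.57.

V = 21.4 mL, pH = 8.57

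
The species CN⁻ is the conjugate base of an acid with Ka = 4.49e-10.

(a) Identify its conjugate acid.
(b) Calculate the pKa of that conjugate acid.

(a) The conjugate acid is formed by adding one H⁺ to CN⁻, giving HCN. (b) pKa = -log(Ka) = -log(4.49e-10) = 9.35.

Conjugate acid: HCN; pK_a = 9.35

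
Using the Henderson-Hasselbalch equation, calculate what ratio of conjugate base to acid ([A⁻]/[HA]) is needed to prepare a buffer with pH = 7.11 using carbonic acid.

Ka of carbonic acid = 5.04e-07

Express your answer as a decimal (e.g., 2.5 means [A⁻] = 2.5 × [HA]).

pKa = -log(5.04e-07) = 6.2976. pH = pKa + log([A⁻]/[HA]), so log([A⁻]/[HA]) = pH − pKa = 7.11 − 6.2976 = 0.8124. [A⁻]/[HA] = 10^(0.8124) = 6.49

[A⁻]/[HA] = 6.49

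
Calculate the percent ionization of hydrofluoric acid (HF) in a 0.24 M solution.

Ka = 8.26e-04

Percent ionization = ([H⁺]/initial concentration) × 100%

Using Ka equilibrium: x² + Ka×x - Ka×C = 0. Solving: [H⁺] = 1.3673e-02. Percent = (1.3673e-02/0.24) × 100

Percent ionization = 5.7%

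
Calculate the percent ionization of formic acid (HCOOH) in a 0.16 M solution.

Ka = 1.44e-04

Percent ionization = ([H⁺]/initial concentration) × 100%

Using Ka equilibrium: x² + Ka×x - Ka×C = 0. Solving: [H⁺] = 4.7285e-03. Percent = (4.7285e-03/0.16) × 100

Percent ionization = 2.96%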